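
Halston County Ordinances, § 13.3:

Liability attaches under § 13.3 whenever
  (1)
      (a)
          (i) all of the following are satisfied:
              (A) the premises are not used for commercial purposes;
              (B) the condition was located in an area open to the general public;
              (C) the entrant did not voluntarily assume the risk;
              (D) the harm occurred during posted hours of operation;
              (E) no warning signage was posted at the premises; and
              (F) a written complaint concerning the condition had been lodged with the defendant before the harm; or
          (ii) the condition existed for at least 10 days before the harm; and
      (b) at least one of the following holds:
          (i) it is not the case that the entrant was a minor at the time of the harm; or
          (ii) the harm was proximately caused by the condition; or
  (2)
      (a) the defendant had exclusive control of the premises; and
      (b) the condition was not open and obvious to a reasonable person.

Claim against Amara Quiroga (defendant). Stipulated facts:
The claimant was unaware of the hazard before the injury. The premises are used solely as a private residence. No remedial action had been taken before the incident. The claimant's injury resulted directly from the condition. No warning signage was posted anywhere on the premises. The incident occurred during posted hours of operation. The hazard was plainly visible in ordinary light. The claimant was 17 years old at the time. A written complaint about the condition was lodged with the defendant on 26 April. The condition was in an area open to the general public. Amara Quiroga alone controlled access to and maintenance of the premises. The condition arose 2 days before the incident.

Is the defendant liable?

(A) not (commercial use) — met.
(B) public area — holds.
(C) no assumed risk — holds.
(D) during posted hours — met.
(E) no signage posted — satisfied.
(F) complaint lodged — satisfied.
So (i) is satisfied (T AND T AND T AND T AND T AND T).
(ii) condition ≥10 days old — not met.
So (a) is satisfied (T OR F).
(i) not (entrant a minor) — not satisfied.
(ii) proximate cause — satisfied.
(b) = F OR T = true.
(1): T AND T → true.
(a) exclusive control — holds.
(b) not open/obvious — not satisfied.
So (2) is not satisfied (T AND F).
Overall = T OR F = true.

Yes — liable.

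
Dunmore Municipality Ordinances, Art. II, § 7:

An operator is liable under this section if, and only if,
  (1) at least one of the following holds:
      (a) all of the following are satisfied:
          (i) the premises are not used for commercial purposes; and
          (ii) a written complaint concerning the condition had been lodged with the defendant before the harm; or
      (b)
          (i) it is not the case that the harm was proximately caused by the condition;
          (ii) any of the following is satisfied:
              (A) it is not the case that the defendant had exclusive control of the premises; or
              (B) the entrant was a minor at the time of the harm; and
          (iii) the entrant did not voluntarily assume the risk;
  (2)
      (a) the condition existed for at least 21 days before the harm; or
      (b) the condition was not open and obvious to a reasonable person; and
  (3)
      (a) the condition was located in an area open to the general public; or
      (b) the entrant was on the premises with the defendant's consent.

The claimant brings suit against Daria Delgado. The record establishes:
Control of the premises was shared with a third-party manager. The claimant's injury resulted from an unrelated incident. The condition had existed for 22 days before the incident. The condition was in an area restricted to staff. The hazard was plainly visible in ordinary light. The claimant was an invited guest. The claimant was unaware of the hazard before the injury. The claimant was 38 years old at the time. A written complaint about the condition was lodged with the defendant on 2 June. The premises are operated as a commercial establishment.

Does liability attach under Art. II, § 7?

(i) not (commercial use) — not met.
(ii) complaint lodged — holds.
So (a) is not satisfied (F AND T).
(i) not (proximate cause) — met.
(A) not (exclusive control) — holds.
(B) entrant a minor — fails.
(ii): T OR F → true.
(iii) no assumed risk — met.
So (b) is satisfied (T AND T AND T).
(1) = F OR T = true.
(a) condition ≥21 days old — met.
(b) not open/obvious — fails.
(2) = T OR F = true.
(a) public area — not satisfied.
(b) consent to enter — holds.
So (3) is satisfied (F OR T).
So Overall is satisfied (T AND T AND T).

Yes — liable.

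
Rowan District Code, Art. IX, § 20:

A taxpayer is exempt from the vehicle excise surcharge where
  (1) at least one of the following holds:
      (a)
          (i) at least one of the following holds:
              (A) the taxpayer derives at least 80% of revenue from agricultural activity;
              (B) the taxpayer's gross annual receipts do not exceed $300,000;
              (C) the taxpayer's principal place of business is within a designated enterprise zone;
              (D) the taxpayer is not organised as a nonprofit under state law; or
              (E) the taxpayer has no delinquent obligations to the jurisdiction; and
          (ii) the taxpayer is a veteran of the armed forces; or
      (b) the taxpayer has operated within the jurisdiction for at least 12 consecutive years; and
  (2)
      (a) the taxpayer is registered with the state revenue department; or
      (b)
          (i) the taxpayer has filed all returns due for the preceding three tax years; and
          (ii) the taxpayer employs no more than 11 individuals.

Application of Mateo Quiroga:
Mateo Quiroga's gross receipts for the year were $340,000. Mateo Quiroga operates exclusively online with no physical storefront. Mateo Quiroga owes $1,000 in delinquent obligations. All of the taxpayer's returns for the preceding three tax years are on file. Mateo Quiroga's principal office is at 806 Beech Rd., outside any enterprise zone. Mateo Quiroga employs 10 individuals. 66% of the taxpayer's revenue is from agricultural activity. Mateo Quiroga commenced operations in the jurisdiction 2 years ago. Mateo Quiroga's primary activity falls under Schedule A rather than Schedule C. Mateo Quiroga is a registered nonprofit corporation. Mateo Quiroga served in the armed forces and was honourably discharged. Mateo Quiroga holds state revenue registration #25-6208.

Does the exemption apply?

(A) ≥80% agricultural — not satisfied.
(B) receipts ≤ $300,000 — not met.
(C) in enterprise zone — not met.
(D) not (nonprofit) — not satisfied.
(E) no delinquency — not satisfied.
(i): F OR F OR F OR F OR F → false.
(ii) veteran — met.
So (a) is not satisfied (F AND T).
(b) ≥ 12 yrs in jurisdiction — not met.
(1) = F OR F = false.
(a) state-registered — satisfied.
(i) returns current — met.
(ii) ≤ 11 employees — satisfied.
(b) = T AND T = true.
(2) = T OR T = true.
So Overall is not satisfied (F AND T).

No — not exempt.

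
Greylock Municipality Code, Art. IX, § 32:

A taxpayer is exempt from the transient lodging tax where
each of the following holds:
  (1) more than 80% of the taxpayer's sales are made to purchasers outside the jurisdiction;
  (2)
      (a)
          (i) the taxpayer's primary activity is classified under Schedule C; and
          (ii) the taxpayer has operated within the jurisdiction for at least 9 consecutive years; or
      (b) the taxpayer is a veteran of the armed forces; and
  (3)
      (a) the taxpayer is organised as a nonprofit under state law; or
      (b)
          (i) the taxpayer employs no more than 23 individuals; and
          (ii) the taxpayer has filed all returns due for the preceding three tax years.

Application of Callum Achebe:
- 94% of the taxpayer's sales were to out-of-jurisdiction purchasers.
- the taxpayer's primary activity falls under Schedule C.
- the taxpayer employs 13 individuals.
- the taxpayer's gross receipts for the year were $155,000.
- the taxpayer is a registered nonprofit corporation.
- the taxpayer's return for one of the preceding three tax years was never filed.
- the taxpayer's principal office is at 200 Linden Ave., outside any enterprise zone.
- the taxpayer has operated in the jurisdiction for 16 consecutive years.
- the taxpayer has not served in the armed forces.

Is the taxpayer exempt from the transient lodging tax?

Yes — exempt.

(1) >80% out-of-jur. sales — holds.
(i) Schedule C activity — satisfied.
(ii) ≥ 9 yrs in jurisdiction — met.
So (a) is satisfied (T AND T).
(b) veteran — not satisfied.
(2) = T OR F = true.
(a) nonprofit — met.
(i) ≤ 23 employees — met.
(ii) returns current — not met.
So (b) is not satisfied (T AND F).
(3): T OR F → true.
So Overall is satisfied (T AND T AND T).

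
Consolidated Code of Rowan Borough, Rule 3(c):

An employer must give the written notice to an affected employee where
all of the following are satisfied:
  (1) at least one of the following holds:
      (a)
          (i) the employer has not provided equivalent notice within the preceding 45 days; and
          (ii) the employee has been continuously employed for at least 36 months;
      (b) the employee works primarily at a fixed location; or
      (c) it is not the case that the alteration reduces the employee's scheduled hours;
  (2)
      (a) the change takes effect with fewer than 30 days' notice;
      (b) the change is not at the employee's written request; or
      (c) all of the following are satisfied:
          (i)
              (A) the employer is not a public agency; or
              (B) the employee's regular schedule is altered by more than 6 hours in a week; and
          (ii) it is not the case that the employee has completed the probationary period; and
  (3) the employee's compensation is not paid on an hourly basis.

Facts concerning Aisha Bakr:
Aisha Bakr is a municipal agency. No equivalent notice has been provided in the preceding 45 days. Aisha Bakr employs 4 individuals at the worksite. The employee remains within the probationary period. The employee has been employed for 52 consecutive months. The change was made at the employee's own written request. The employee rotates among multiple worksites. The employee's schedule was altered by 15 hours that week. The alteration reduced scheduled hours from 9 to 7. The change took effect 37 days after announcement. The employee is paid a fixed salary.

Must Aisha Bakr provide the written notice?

Yes — required.

(i) no recent notice — met.
(ii) tenure ≥ 36 mo. — met.
(a): T AND T → true.
(b) fixed location — not satisfied.
(c) not (hours reduced) — not met.
(1) = T OR F OR F = true.
(a) < 30 days' notice — not satisfied.
(b) not employee-requested — fails.
(A) not (public agency) — fails.
(B) schedule shift > 6h — met.
(i) = F OR T = true.
(ii) not (past probation) — met.
So (c) is satisfied (T AND T).
(2) = F OR F OR T = true.
(3) not (hourly-paid) — satisfied.
So Overall is satisfied (T AND T AND T).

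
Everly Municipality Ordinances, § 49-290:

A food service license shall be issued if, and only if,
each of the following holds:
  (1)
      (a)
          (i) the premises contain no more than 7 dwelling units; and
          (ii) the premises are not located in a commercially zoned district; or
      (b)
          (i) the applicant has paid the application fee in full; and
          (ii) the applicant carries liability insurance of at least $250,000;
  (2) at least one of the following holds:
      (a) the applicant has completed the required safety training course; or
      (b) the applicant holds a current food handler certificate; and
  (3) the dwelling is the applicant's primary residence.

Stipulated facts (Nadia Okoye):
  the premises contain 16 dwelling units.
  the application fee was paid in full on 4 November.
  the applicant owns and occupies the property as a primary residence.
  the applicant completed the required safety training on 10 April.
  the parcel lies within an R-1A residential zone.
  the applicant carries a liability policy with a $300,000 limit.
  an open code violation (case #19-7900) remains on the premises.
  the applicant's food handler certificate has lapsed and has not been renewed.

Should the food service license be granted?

Yes — granted.

(i) ≤ 7 units — not met.
(ii) not (commercially zoned) — holds.
So (a) is not satisfied (F AND T).
(i) fee paid — holds.
(ii) insurance ≥ $250,000 — holds.
So (b) is satisfied (T AND T).
So (1) is satisfied (F OR T).
(a) safety training — met.
(b) food handler cert. — not satisfied.
(2) = T OR F = true.
(3) primary residence — met.
Overall = T AND T AND T = true.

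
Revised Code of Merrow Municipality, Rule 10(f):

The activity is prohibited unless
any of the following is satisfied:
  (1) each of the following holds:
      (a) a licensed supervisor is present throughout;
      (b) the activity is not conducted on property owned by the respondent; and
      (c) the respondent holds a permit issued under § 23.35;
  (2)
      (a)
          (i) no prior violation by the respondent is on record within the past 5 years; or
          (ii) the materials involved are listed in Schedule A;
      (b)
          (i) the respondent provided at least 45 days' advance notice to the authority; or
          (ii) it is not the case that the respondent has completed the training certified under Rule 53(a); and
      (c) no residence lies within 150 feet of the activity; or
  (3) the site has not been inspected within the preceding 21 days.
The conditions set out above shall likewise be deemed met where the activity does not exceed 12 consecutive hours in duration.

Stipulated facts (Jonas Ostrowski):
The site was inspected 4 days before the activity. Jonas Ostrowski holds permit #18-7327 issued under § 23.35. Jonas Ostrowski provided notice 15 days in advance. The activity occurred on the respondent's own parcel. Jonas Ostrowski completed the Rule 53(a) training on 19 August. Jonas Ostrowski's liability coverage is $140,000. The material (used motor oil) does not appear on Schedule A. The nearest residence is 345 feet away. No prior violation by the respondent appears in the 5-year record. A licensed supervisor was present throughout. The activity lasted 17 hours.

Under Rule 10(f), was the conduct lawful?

(a) supervisor present — satisfied.
(b) not (own property) — fails.
(c) holds permit — satisfied.
(1) = T AND F AND T = false.
(i) no prior violation — holds.
(ii) Schedule A material — fails.
(a) = T OR F = true.
(i) ≥45 days' notice — not met.
(ii) not (training certified) — not met.
(b): F OR F → false.
(c) no residence in 150 ft — met.
(2): T AND F AND T → false.
(3) not (site inspected) — fails.
Overall = F OR F OR F = false.
Exception (≤ 12 hrs duration) — not satisfied.
Result: main false OR exception false → false.

No — unlawful.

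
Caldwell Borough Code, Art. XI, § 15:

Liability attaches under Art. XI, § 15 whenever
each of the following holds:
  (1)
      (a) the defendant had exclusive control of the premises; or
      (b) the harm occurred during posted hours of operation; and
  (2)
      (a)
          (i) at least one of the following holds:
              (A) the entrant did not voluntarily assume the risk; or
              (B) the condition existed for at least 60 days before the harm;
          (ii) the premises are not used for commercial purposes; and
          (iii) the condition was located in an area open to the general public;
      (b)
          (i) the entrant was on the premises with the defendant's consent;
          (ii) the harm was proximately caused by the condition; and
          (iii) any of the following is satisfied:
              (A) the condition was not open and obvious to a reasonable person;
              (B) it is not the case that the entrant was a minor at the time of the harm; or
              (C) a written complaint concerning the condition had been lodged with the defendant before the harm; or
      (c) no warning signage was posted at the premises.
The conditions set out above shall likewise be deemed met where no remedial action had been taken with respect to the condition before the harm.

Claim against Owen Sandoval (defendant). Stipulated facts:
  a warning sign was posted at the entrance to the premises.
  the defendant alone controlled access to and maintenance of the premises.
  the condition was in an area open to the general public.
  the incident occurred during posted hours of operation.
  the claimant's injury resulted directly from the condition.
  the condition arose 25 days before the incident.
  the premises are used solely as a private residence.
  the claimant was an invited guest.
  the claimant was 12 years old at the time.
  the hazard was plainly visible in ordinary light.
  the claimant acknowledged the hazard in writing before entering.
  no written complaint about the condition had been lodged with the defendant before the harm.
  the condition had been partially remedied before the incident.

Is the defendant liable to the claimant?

(a) exclusive control — satisfied.
(b) during posted hours — satisfied.
(1) = T OR T = true.
(A) no assumed risk — not satisfied.
(B) condition ≥60 days old — not met.
(i): F OR F → false.
(ii) not (commercial use) — holds.
(iii) public area — satisfied.
So (a) is not satisfied (F AND T AND T).
(i) consent to enter — holds.
(ii) proximate cause — met.
(A) not open/obvious — fails.
(B) not (entrant a minor) — fails.
(C) complaint lodged — fails.
(iii): F OR F OR F → false.
(b): T AND T AND F → false.
(c) no signage posted — not satisfied.
So (2) is not satisfied (F OR F OR F).
Overall = T AND F = false.
Exception (no remedial action) — not satisfied.
Result: main false OR exception false → false.

No — not liable.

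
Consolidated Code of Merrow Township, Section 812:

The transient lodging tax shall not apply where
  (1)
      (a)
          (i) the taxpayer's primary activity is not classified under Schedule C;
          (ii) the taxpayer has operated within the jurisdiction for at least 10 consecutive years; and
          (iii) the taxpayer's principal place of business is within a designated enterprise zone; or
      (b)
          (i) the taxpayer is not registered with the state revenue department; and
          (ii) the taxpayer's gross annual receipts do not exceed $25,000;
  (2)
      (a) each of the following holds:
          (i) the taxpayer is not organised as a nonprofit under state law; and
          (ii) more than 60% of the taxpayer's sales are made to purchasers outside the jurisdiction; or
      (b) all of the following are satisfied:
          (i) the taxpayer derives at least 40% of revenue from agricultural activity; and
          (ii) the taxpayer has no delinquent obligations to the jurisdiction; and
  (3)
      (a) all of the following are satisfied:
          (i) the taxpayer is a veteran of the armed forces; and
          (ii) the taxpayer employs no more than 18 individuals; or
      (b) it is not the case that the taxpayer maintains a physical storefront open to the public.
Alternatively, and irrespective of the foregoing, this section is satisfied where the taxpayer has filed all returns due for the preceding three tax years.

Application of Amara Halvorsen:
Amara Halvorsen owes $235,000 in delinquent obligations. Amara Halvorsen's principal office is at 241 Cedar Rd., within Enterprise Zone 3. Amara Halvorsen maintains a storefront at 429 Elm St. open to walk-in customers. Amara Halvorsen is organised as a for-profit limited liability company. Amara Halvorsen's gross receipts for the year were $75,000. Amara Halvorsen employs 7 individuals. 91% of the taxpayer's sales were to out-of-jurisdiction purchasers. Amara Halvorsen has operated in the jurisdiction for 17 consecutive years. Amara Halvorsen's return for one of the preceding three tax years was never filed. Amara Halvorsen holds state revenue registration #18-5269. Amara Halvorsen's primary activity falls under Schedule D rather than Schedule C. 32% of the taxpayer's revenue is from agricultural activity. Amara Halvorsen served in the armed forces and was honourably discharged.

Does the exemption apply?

(i) not (Schedule C activity) — met.
(ii) ≥ 10 yrs in jurisdiction — satisfied.
(iii) in enterprise zone — met.
(a): T AND T AND T → true.
(i) not (state-registered) — not satisfied.
(ii) receipts ≤ $25,000 — fails.
So (b) is not satisfied (F AND F).
(1): T OR F → true.
(i) not (nonprofit) — satisfied.
(ii) >60% out-of-jur. sales — met.
(a) = T AND T = true.
(i) ≥40% agricultural — fails.
(ii) no delinquency — not met.
(b) = F AND F = false.
(2) = T OR F = true.
(i) veteran — holds.
(ii) ≤ 18 employees — satisfied.
(a): T AND T → true.
(b) not (has storefront) — fails.
(3): T OR F → true.
Overall = T AND T AND T = true.
Exception (returns current) — not satisfied.
Result: main true OR exception false → true.

Yes — exempt.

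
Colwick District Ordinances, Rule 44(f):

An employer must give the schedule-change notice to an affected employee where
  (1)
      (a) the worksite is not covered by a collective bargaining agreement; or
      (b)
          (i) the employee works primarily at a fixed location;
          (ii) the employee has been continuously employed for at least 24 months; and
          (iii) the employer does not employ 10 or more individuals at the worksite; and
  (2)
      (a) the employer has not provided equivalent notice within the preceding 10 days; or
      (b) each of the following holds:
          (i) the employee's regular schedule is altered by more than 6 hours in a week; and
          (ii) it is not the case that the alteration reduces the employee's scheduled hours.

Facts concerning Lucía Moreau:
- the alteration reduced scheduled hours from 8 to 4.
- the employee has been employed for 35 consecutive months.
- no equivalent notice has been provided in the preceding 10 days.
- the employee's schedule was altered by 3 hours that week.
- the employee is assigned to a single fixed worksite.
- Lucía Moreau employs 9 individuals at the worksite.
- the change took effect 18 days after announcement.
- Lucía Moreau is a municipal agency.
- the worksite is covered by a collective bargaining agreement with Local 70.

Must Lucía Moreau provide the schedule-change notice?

Yes — required.

(a) no CBA — fails.
(i) fixed location — met.
(ii) tenure ≥ 24 mo. — met.
(iii) not (≥ 10 at site) — holds.
So (b) is satisfied (T AND T AND T).
So (1) is satisfied (F OR T).
(a) no recent notice — holds.
(i) schedule shift > 6h — fails.
(ii) not (hours reduced) — fails.
So (b) is not satisfied (F AND F).
So (2) is satisfied (T OR F).
So Overall is satisfied (T AND T).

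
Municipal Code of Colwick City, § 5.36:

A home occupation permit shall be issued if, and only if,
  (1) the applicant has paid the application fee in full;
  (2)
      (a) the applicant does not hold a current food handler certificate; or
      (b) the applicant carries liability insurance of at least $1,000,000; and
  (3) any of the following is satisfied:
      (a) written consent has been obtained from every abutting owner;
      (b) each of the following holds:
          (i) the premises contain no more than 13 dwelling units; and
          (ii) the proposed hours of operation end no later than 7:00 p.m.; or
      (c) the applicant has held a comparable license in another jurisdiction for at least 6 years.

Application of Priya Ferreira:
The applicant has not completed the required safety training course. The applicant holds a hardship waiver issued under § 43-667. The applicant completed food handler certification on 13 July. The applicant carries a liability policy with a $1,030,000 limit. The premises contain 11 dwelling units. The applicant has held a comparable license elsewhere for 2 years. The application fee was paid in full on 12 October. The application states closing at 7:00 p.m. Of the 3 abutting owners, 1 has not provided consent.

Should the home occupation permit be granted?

Yes — granted.

(1) fee paid — satisfied.
(a) not (food handler cert.) — fails.
(b) insurance ≥ $1,000,000 — holds.
So (2) is satisfied (F OR T).
(a) all abutters consent — not satisfied.
(i) ≤ 13 units — met.
(ii) closes by 7 p.m. — holds.
So (b) is satisfied (T AND T).
(c) prior license ≥ 6 yr — not satisfied.
So (3) is satisfied (F OR T OR F).
Overall = T AND T AND T = true.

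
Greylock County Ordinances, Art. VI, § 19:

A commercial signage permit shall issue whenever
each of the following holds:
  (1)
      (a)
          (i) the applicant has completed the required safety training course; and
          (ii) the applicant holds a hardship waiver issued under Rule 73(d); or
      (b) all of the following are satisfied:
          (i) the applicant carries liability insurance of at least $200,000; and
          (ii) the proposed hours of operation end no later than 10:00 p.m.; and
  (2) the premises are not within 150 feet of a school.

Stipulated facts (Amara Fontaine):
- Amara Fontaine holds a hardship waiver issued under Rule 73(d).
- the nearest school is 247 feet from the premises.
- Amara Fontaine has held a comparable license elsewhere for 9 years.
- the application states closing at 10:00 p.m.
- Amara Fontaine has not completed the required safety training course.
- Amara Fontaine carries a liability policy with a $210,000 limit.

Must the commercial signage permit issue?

Yes — granted.

(i) safety training — not satisfied.
(ii) hardship waiver — met.
So (a) is not satisfied (F AND T).
(i) insurance ≥ $200,000 — satisfied.
(ii) closes by 10 p.m. — met.
(b) = T AND T = true.
(1) = F OR T = true.
(2) ≥150 ft from school — holds.
Overall: T AND T → true.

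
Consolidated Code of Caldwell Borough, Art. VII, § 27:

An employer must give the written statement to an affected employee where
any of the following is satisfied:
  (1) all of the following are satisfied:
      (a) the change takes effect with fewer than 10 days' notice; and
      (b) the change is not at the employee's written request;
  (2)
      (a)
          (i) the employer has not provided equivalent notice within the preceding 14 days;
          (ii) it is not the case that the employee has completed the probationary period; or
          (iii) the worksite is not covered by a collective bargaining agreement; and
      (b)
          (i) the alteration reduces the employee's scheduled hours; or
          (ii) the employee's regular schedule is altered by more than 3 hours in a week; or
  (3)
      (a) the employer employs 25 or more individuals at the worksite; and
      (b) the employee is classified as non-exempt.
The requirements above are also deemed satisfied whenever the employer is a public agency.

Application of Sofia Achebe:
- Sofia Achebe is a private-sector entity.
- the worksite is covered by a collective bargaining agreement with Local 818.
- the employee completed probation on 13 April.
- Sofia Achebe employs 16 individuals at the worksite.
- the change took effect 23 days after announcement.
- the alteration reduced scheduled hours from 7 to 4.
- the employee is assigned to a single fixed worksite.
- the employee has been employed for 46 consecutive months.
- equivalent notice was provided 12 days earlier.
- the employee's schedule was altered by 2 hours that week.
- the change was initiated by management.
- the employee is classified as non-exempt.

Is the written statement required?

(a) < 10 days' notice — not met.
(b) not employee-requested — holds.
So (1) is not satisfied (F AND T).
(i) no recent notice — fails.
(ii) not (past probation) — not satisfied.
(iii) no CBA — not met.
(a): F OR F OR F → false.
(i) hours reduced — satisfied.
(ii) schedule shift > 3h — not met.
(b): T OR F → true.
(2): F AND T → false.
(a) ≥ 25 at site — not met.
(b) non-exempt — satisfied.
So (3) is not satisfied (F AND T).
Overall = F OR F OR F = false.
Exception (public agency) — not satisfied.
Result: main false OR exception false → false.

No — not required.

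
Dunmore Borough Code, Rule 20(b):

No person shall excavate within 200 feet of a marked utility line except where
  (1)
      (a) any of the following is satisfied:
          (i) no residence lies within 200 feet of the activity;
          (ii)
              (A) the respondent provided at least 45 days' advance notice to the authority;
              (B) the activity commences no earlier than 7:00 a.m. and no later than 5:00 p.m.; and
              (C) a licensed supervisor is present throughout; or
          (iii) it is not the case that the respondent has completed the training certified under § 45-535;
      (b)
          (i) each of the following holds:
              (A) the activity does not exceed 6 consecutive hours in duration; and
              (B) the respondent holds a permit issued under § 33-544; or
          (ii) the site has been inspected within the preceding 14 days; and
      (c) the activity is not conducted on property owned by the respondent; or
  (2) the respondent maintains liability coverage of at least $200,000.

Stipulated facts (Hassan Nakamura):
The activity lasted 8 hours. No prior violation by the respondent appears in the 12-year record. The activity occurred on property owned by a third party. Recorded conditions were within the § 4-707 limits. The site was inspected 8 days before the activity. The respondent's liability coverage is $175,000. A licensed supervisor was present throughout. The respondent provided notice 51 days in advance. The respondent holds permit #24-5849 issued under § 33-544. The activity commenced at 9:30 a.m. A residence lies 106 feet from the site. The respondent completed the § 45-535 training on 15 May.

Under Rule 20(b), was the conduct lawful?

(i) no residence in 200 ft — fails.
(A) ≥45 days' notice — satisfied.
(B) start within hours — holds.
(C) supervisor present — met.
(ii): T AND T AND T → true.
(iii) not (training certified) — not met.
So (a) is satisfied (F OR T OR F).
(A) ≤ 6 hrs duration — not satisfied.
(B) holds permit — satisfied.
(i) = F AND T = false.
(ii) site inspected — holds.
(b): F OR T → true.
(c) not (own property) — satisfied.
(1): T AND T AND T → true.
(2) coverage ≥ $200,000 — not satisfied.
Overall: T OR F → true.

Yes — lawful.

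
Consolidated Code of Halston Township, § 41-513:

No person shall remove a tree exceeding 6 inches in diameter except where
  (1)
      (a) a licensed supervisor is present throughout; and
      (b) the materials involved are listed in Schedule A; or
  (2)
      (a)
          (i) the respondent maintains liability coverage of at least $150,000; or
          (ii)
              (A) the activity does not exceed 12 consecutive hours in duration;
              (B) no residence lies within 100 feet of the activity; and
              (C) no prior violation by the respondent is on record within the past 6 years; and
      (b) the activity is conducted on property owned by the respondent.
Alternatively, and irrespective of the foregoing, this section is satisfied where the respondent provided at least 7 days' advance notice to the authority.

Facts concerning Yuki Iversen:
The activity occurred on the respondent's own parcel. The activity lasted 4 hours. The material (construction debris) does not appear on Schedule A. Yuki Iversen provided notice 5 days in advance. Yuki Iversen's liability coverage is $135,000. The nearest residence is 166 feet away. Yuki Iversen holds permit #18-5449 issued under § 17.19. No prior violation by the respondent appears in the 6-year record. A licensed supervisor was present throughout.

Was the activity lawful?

Yes — lawful.

(a) supervisor present — holds.
(b) Schedule A material — fails.
(1): T AND F → false.
(i) coverage ≥ $150,000 — not met.
(A) ≤ 12 hrs duration — holds.
(B) no residence in 100 ft — holds.
(C) no prior violation — met.
So (ii) is satisfied (T AND T AND T).
(a): F OR T → true.
(b) own property — met.
(2) = T AND T = true.
So Overall is satisfied (F OR T).
Exception (≥7 days' notice) — not satisfied.
Result: main true OR exception false → true.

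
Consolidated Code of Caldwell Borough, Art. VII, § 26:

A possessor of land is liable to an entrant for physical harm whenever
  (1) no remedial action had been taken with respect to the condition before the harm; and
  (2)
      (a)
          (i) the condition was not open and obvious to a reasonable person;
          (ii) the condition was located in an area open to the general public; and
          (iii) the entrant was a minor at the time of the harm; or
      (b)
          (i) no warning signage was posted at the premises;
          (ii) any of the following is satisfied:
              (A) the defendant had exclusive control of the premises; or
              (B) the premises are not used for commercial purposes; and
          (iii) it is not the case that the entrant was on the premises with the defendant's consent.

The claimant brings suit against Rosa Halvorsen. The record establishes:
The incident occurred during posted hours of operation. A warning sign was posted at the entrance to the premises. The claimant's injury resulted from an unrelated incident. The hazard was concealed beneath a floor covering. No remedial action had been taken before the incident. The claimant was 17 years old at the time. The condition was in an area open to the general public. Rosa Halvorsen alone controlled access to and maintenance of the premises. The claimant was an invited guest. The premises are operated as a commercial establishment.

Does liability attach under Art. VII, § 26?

(1) no remedial action — satisfied.
(i) not open/obvious — satisfied.
(ii) public area — holds.
(iii) entrant a minor — satisfied.
(a) = T AND T AND T = true.
(i) no signage posted — not satisfied.
(A) exclusive control — satisfied.
(B) not (commercial use) — not satisfied.
(ii) = T OR F = true.
(iii) not (consent to enter) — fails.
(b): F AND T AND F → false.
(2): T OR F → true.
So Overall is satisfied (T AND T).

Yes — liable.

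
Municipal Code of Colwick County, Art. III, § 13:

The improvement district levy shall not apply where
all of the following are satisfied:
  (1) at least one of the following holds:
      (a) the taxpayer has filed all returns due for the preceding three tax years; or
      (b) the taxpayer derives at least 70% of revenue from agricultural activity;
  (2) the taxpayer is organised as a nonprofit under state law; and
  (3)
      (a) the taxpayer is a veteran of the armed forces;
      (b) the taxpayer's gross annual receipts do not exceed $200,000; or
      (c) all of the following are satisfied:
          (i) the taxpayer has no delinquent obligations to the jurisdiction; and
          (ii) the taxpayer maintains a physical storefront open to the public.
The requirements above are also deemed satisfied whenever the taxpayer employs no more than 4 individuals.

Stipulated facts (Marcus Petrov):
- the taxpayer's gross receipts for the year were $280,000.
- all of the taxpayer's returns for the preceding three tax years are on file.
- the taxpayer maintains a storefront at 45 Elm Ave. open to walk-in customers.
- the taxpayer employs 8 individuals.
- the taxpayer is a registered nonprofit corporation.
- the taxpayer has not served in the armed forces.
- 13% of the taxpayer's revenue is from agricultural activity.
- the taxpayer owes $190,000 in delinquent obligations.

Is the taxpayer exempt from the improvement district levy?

(a) returns current — holds.
(b) ≥70% agricultural — fails.
(1): T OR F → true.
(2) nonprofit — satisfied.
(a) veteran — not satisfied.
(b) receipts ≤ $200,000 — fails.
(i) no delinquency — not satisfied.
(ii) has storefront — holds.
(c) = F AND T = false.
(3) = F OR F OR F = false.
So Overall is not satisfied (T AND T AND F).
Exception (≤ 4 employees) — not satisfied.
Result: main false OR exception false → false.

No — not exempt.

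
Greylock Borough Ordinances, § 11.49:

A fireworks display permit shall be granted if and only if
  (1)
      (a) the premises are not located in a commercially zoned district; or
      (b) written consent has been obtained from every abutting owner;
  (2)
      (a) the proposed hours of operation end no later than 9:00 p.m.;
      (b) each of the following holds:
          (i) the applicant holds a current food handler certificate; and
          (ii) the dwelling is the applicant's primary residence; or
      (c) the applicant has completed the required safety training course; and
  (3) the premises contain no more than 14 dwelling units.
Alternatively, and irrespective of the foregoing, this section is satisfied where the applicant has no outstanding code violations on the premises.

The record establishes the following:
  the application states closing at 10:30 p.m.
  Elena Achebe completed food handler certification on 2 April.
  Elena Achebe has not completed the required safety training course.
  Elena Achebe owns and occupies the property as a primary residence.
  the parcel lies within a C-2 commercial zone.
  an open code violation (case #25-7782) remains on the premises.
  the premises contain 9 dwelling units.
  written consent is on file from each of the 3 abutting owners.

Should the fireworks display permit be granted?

(a) not (commercially zoned) — fails.
(b) all abutters consent — met.
So (1) is satisfied (F OR T).
(a) closes by 9 p.m. — fails.
(i) food handler cert. — satisfied.
(ii) primary residence — holds.
(b): T AND T → true.
(c) safety training — not satisfied.
(2): F OR T OR F → true.
(3) ≤ 14 units — satisfied.
So Overall is satisfied (T AND T AND T).
Exception (no code violations) — not satisfied.
Result: main true OR exception false → true.

Yes — granted.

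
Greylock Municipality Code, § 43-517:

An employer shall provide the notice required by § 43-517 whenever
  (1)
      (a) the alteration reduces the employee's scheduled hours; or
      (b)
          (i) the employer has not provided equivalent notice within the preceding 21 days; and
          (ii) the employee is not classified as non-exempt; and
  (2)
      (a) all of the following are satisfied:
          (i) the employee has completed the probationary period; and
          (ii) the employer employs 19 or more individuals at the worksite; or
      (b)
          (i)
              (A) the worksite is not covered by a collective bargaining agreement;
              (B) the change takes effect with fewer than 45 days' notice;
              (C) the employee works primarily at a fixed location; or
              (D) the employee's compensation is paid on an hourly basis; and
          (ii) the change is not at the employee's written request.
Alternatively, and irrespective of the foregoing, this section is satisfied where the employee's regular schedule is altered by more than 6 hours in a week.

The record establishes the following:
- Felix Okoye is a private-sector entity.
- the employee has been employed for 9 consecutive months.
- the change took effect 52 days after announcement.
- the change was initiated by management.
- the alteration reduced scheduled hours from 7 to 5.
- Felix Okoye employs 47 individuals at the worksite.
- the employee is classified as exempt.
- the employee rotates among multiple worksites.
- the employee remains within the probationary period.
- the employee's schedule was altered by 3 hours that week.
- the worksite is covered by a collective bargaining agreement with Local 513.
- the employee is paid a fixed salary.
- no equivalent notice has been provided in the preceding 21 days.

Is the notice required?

No — not required.

(a) hours reduced — met.
(i) no recent notice — satisfied.
(ii) not (non-exempt) — satisfied.
So (b) is satisfied (T AND T).
So (1) is satisfied (T OR T).
(i) past probation — not met.
(ii) ≥ 19 at site — holds.
(a): F AND T → false.
(A) no CBA — not satisfied.
(B) < 45 days' notice — not satisfied.
(C) fixed location — not satisfied.
(D) hourly-paid — fails.
So (i) is not satisfied (F OR F OR F OR F).
(ii) not employee-requested — holds.
(b) = F AND T = false.
(2) = F OR F = false.
Overall: T AND F → false.
Exception (schedule shift > 6h) — not satisfied.
Result: main false OR exception false → false.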